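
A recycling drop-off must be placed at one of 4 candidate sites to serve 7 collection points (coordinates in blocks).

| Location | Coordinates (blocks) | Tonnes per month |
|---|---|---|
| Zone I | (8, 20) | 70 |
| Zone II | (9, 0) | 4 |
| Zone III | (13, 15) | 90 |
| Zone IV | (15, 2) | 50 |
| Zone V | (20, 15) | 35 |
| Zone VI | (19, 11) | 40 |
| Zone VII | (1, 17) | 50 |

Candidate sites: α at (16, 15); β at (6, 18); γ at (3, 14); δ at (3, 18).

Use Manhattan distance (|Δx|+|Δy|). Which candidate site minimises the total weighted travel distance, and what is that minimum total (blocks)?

α, total 3238 blocks

Total weighted distance at each candidate:
  α (16, 15): total = 3238
  β (6, 18): total = 4209
  γ (3, 14): total = 4680
  δ (3, 18): total = 4926
Minimum is at α with total 3238 blocks.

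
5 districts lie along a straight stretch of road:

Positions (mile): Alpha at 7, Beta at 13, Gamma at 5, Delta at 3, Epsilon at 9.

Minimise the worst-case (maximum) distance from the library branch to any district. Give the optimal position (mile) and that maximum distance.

location 8, max distance 5

The 1-center on a line is the midpoint of the two extreme points: leftmost at 3, rightmost at 13.
Optimal location = (3 + 13)/2 = 8; maximum distance = (13 − 3)/2 = 5.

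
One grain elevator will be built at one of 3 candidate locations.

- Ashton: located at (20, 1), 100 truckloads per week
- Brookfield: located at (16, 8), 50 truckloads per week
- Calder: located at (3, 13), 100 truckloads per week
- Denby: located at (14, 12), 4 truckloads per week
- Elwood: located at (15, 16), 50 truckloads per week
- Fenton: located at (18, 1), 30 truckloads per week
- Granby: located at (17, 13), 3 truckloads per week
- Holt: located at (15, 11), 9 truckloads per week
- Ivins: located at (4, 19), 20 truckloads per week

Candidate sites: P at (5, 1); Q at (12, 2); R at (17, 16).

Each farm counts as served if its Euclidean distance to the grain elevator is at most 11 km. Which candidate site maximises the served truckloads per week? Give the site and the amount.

Q, covering 193

Coverage radius r = 11 km; a point is covered iff (Δx)²+(Δy)² ≤ 11² = 121.
  P (5, 1): covers {none} → 0
  Q (12, 2): covers {Ashton, Brookfield, Denby, Fenton, Holt} → 193
  R (17, 16): covers {Brookfield, Denby, Elwood, Granby, Holt} → 116
Maximum coverage at Q: 193 truckloads per week.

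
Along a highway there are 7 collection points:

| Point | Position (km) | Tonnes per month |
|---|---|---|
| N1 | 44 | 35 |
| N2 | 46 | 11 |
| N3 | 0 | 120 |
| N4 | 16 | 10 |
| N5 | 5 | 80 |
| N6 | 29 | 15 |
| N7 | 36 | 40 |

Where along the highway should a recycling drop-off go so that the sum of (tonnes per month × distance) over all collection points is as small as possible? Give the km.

x = 5

For a sum of weighted absolute distances on a line, the optimum is the weighted median (not the mean). Total weight W = 311; half-weight = 155.5.
Sort by position and accumulate weight:
  km 0 (N3, w=120) → cum 120
  km 5 (N5, w=80) → cum 200  ≥ 155.5 → median here
  km 16 (N4, w=10) → cum 210
  km 29 (N6, w=15) → cum 225
  km 36 (N7, w=40) → cum 265
  km 44 (N1, w=35) → cum 300
  km 46 (N2, w=11) → cum 311
Optimal location: km 5.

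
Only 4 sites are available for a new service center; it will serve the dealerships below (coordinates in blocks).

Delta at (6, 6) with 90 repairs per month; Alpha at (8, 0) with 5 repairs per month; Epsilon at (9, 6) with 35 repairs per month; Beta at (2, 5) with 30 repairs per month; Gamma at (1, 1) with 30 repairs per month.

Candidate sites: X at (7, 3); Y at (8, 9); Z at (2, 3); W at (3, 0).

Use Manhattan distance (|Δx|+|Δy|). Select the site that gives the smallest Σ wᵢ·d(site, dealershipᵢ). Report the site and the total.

Total weighted distance at each candidate:
  X (7, 3): total = 1005
  Y (8, 9): total = 1385
  Z (2, 3): total = 1175
  W (3, 0): total = 1525
Minimum is at X with total 1005 blocks.

X, total 1005 blocks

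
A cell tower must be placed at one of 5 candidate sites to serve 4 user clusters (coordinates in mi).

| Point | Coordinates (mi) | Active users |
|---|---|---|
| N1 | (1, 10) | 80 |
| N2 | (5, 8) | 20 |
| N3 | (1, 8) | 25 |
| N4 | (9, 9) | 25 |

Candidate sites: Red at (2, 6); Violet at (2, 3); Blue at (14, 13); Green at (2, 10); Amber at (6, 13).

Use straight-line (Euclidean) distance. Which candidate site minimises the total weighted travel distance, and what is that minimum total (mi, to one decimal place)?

Total weighted distance at each candidate:
  Red (2, 6): total = 648.3
  Violet (2, 3): total = 1040.3
  Blue (14, 13): total = 1781.5
  Green (2, 10): total = 384.8
  Amber (6, 13): total = 870.2
Minimum is at Green with total 384.8 mi.

Green, total 384.8 mi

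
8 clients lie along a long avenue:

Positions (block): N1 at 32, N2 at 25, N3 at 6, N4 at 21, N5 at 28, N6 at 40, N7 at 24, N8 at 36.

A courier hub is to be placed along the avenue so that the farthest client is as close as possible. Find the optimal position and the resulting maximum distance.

location 23, max distance 17

The 1-center on a line is the midpoint of the two extreme points: leftmost at 6, rightmost at 40.
Optimal location = (6 + 40)/2 = 23; maximum distance = (40 − 6)/2 = 17.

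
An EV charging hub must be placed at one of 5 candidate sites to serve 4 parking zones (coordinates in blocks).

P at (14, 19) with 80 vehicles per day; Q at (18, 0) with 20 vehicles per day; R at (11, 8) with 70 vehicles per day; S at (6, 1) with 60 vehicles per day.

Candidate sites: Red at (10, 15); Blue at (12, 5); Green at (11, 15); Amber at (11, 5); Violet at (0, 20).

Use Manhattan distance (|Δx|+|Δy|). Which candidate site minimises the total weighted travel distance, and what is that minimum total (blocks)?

Amber, total 2350 blocks

Total weighted distance at each candidate:
  Red (10, 15): total = 2740
  Blue (12, 5): total = 2380
  Green (11, 15): total = 2630
  Amber (11, 5): total = 2350
  Violet (0, 20): total = 5070
Minimum is at Amber with total 2350 blocks.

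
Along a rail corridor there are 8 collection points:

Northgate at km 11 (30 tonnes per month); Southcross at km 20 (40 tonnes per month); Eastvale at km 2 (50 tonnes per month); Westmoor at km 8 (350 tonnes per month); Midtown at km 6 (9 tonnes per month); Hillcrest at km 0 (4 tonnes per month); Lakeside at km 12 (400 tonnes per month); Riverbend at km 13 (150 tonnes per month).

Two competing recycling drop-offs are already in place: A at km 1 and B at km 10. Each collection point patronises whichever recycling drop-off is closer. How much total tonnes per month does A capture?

The indifferent point is the midpoint (1+10)/2 = 5.5; collection points left of it (closer to A at 1) go to A, those right go to B.
  Hillcrest at 0 (w=4) → A
  Eastvale at 2 (w=50) → A
  Midtown at 6 (w=9) → B
  Westmoor at 8 (w=350) → B
  Northgate at 11 (w=30) → B
  Lakeside at 12 (w=400) → B
  Riverbend at 13 (w=150) → B
  Southcross at 20 (w=40) → B
A captures 54; B captures 979.

54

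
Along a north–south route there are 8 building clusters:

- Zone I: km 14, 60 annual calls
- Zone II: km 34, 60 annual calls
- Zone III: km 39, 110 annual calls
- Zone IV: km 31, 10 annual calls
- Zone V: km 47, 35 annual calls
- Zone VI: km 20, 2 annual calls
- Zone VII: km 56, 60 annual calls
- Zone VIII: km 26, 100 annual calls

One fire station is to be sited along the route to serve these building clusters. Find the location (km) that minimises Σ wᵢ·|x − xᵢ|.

For a sum of weighted absolute distances on a line, the optimum is the weighted median (not the mean). Total weight W = 437; half-weight = 218.5.
Sort by position and accumulate weight:
  km 14 (Zone I, w=60) → cum 60
  km 20 (Zone VI, w=2) → cum 62
  km 26 (Zone VIII, w=100) → cum 162
  km 31 (Zone IV, w=10) → cum 172
  km 34 (Zone II, w=60) → cum 232  ≥ 218.5 → median here
  km 39 (Zone III, w=110) → cum 342
  km 47 (Zone V, w=35) → cum 377
  km 56 (Zone VII, w=60) → cum 437
Optimal location: km 34.

x = 34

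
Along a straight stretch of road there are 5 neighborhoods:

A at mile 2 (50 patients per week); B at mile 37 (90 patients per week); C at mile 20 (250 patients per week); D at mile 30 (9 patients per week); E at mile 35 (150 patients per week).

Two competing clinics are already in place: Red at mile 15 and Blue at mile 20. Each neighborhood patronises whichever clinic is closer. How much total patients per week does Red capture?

50

The indifferent point is the midpoint (15+20)/2 = 17.5; neighborhoods left of it (closer to Red at 15) go to Red, those right go to Blue.
  A at 2 (w=50) → Red
  C at 20 (w=250) → Blue
  D at 30 (w=9) → Blue
  E at 35 (w=150) → Blue
  B at 37 (w=90) → Blue
Red captures 50; Blue captures 499.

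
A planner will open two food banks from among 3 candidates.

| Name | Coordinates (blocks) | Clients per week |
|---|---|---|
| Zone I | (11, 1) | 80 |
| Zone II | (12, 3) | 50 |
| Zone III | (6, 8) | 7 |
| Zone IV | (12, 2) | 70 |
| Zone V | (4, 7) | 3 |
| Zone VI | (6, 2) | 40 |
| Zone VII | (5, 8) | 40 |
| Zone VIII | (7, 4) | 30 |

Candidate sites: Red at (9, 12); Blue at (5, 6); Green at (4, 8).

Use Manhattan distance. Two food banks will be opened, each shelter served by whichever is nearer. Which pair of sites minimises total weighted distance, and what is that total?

Evaluate every pair (each demand assigned to the nearer of the two):
  {Blue, Green}: total = 2527
  {Red, Blue}: total = 2577
  {Red, Green}: total = 3137
Best pair: {Blue, Green} with total 2527.

{Blue, Green}, total 2527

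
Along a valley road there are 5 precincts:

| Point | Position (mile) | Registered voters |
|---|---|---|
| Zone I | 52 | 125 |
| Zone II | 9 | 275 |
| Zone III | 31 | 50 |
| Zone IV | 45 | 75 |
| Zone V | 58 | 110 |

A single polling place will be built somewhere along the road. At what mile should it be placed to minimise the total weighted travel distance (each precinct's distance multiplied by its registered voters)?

For a sum of weighted absolute distances on a line, the optimum is the weighted median (not the mean). Total weight W = 635; half-weight = 317.5.
Sort by position and accumulate weight:
  mile 9 (Zone II, w=275) → cum 275
  mile 31 (Zone III, w=50) → cum 325  ≥ 317.5 → median here
  mile 45 (Zone IV, w=75) → cum 400
  mile 52 (Zone I, w=125) → cum 525
  mile 58 (Zone V, w=110) → cum 635
Optimal location: mile 31.

x = 31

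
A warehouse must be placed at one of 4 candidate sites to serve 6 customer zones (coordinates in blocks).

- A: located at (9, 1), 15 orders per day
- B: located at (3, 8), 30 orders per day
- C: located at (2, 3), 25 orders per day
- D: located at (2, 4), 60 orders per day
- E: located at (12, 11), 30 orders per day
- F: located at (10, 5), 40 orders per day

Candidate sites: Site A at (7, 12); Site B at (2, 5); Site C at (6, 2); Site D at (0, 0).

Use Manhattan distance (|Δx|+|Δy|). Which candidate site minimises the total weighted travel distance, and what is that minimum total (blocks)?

Total weighted distance at each candidate:
  Site A (7, 12): total = 2145
  Site B (2, 5): total = 1195
  Site C (6, 2): total = 1545
  Site D (0, 0): total = 2255
Minimum is at Site B with total 1195 blocks.

Site B, total 1195 blocks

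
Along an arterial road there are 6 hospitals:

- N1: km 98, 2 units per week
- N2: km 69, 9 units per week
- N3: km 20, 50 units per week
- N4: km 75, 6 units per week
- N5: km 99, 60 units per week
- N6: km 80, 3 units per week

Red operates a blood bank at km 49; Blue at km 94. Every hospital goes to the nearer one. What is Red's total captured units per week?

59

The indifferent point is the midpoint (49+94)/2 = 71.5; hospitals left of it (closer to Red at 49) go to Red, those right go to Blue.
  N3 at 20 (w=50) → Red
  N2 at 69 (w=9) → Red
  N4 at 75 (w=6) → Blue
  N6 at 80 (w=3) → Blue
  N1 at 98 (w=2) → Blue
  N5 at 99 (w=60) → Blue
Red captures 59; Blue captures 71.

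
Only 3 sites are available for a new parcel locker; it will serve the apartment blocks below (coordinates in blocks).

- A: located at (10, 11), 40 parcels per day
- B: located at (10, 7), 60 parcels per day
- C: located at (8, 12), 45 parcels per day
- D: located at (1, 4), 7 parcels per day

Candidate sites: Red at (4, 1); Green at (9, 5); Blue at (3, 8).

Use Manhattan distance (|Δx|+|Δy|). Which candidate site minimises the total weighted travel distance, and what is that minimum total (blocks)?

Total weighted distance at each candidate:
  Red (4, 1): total = 2077
  Green (9, 5): total = 883
  Blue (3, 8): total = 1327
Minimum is at Green with total 883 blocks.

Green, total 883 blocks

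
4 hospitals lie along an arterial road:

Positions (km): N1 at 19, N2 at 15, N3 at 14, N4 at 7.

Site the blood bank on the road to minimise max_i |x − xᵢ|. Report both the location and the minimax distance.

The 1-center on a line is the midpoint of the two extreme points: leftmost at 7, rightmost at 19.
Optimal location = (7 + 19)/2 = 13; maximum distance = (19 − 7)/2 = 6.

location 13, max distance 6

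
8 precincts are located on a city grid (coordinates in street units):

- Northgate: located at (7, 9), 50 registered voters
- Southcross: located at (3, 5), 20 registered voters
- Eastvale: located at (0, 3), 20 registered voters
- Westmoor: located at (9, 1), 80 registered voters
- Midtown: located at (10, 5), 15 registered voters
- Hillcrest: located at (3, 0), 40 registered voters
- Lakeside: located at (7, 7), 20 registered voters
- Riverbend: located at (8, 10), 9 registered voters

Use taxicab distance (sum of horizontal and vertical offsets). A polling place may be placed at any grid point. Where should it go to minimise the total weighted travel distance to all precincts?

(7, 3)

Manhattan distance separates: Σwᵢ(|x−xᵢ|+|y−yᵢ|) = Σwᵢ|x−xᵢ| + Σwᵢ|y−yᵢ|, so x and y are optimised independently as 1-D weighted medians.
Total weight W = 254; half = 127.
x-coordinate, sorted with cumulative weight:
  x=0 (Eastvale, w=20) cum 20
  x=3 (Southcross, w=20) cum 40
  x=3 (Hillcrest, w=40) cum 80
  x=7 (Northgate, w=50) cum 130  ← median
  x=7 (Lakeside, w=20) cum 150
  x=8 (Riverbend, w=9) cum 159
  x=9 (Westmoor, w=80) cum 239
  x=10 (Midtown, w=15) cum 254
⇒ x* = 7
y-coordinate, sorted with cumulative weight:
  y=0 (Hillcrest, w=40) cum 40
  y=1 (Westmoor, w=80) cum 120
  y=3 (Eastvale, w=20) cum 140  ← median
  y=5 (Southcross, w=20) cum 160
  y=5 (Midtown, w=15) cum 175
  y=7 (Lakeside, w=20) cum 195
  y=9 (Northgate, w=50) cum 245
  y=10 (Riverbend, w=9) cum 254
⇒ y* = 3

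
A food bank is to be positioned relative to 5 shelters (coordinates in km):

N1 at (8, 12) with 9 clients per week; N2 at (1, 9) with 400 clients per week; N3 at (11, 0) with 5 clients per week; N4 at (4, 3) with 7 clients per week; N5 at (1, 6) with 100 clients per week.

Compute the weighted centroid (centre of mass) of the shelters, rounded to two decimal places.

The minimiser of Σwᵢ‖p−pᵢ‖² is the weighted centroid p* = (Σwᵢpᵢ)/(Σwᵢ).
Σwᵢ = 521.
Σwᵢxᵢ = 9·8 + 400·1 + 5·11 + 7·4 + 100·1 = 655.
Σwᵢyᵢ = 9·12 + 400·9 + 5·0 + 7·3 + 100·6 = 4329.
x* = 655/521 = 1.26, y* = 4329/521 = 8.31.

(1.26, 8.31)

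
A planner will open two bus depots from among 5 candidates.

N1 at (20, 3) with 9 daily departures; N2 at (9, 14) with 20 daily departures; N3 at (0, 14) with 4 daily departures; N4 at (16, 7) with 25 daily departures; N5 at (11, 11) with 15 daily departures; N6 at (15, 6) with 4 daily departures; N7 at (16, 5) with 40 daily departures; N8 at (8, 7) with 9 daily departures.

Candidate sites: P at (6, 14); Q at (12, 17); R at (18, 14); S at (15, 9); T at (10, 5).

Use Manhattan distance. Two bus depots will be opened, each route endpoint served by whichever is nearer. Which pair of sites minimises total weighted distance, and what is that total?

Evaluate every pair (each demand assigned to the nearer of the two):
  {P, S}: total = 641
  {Q, S}: total = 737
  {S, T}: total = 788
  {P, T}: total = 797
  {R, S}: total = 809
  {Q, T}: total = 893
  {R, T}: total = 965
  {P, R}: total = 1111
  {Q, R}: total = 1237
  {P, Q}: total = 1514
Best pair: {P, S} with total 641.

{P, S}, total 641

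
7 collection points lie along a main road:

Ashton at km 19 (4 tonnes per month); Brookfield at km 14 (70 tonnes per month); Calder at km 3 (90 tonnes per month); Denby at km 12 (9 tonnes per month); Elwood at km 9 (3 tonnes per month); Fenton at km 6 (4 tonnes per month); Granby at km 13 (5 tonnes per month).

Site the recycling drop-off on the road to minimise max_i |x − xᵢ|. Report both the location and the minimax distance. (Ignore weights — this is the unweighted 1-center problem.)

The 1-center on a line is the midpoint of the two extreme points: leftmost at 3, rightmost at 19.
Optimal location = (3 + 19)/2 = 11; maximum distance = (19 − 3)/2 = 8.

location 11, max distance 8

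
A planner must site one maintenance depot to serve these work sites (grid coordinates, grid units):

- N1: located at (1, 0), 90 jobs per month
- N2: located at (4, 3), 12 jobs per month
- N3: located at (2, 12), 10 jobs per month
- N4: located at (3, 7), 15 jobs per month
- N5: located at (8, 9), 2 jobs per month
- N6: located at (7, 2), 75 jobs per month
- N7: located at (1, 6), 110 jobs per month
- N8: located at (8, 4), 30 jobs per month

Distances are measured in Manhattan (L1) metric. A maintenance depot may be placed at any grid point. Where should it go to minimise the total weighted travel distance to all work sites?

Manhattan distance separates: Σwᵢ(|x−xᵢ|+|y−yᵢ|) = Σwᵢ|x−xᵢ| + Σwᵢ|y−yᵢ|, so x and y are optimised independently as 1-D weighted medians.
Total weight W = 344; half = 172.
x-coordinate, sorted with cumulative weight:
  x=1 (N1, w=90) cum 90
  x=1 (N7, w=110) cum 200  ← median
  x=2 (N3, w=10) cum 210
  x=3 (N4, w=15) cum 225
  x=4 (N2, w=12) cum 237
  x=7 (N6, w=75) cum 312
  x=8 (N5, w=2) cum 314
  x=8 (N8, w=30) cum 344
⇒ x* = 1
y-coordinate, sorted with cumulative weight:
  y=0 (N1, w=90) cum 90
  y=2 (N6, w=75) cum 165
  y=3 (N2, w=12) cum 177  ← median
  y=4 (N8, w=30) cum 207
  y=6 (N7, w=110) cum 317
  y=7 (N4, w=15) cum 332
  y=9 (N5, w=2) cum 334
  y=12 (N3, w=10) cum 344
⇒ y* = 3

(1, 3)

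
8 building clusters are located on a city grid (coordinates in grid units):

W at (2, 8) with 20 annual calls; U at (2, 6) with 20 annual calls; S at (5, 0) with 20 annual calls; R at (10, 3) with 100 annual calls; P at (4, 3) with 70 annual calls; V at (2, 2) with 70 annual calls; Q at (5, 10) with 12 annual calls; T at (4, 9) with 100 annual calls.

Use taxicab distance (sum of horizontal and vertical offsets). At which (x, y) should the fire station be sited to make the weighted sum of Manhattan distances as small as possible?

Manhattan distance separates: Σwᵢ(|x−xᵢ|+|y−yᵢ|) = Σwᵢ|x−xᵢ| + Σwᵢ|y−yᵢ|, so x and y are optimised independently as 1-D weighted medians.
Total weight W = 412; half = 206.
x-coordinate, sorted with cumulative weight:
  x=2 (W, w=20) cum 20
  x=2 (U, w=20) cum 40
  x=2 (V, w=70) cum 110
  x=4 (P, w=70) cum 180
  x=4 (T, w=100) cum 280  ← median
  x=5 (S, w=20) cum 300
  x=5 (Q, w=12) cum 312
  x=10 (R, w=100) cum 412
⇒ x* = 4
y-coordinate, sorted with cumulative weight:
  y=0 (S, w=20) cum 20
  y=2 (V, w=70) cum 90
  y=3 (R, w=100) cum 190
  y=3 (P, w=70) cum 260  ← median
  y=6 (U, w=20) cum 280
  y=8 (W, w=20) cum 300
  y=9 (T, w=100) cum 400
  y=10 (Q, w=12) cum 412
⇒ y* = 3

(4, 3)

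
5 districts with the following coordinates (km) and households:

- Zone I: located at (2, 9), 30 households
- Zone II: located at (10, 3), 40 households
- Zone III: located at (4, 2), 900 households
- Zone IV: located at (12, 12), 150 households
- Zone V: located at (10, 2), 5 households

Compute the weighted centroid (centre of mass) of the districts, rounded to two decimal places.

(5.25, 3.56)

The minimiser of Σwᵢ‖p−pᵢ‖² is the weighted centroid p* = (Σwᵢpᵢ)/(Σwᵢ).
Σwᵢ = 1125.
Σwᵢxᵢ = 30·2 + 40·10 + 900·4 + 150·12 + 5·10 = 5910.
Σwᵢyᵢ = 30·9 + 40·3 + 900·2 + 150·12 + 5·2 = 4000.
x* = 5910/1125 = 5.25, y* = 4000/1125 = 3.56.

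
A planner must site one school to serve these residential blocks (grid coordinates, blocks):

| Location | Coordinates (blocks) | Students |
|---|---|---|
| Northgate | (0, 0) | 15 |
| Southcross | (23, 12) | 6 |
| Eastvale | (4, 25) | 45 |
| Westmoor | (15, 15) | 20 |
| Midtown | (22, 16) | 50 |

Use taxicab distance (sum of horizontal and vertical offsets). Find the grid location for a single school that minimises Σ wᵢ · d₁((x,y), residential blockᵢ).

(15, 16)

Manhattan distance separates: Σwᵢ(|x−xᵢ|+|y−yᵢ|) = Σwᵢ|x−xᵢ| + Σwᵢ|y−yᵢ|, so x and y are optimised independently as 1-D weighted medians.
Total weight W = 136; half = 68.
x-coordinate, sorted with cumulative weight:
  x=0 (Northgate, w=15) cum 15
  x=4 (Eastvale, w=45) cum 60
  x=15 (Westmoor, w=20) cum 80  ← median
  x=22 (Midtown, w=50) cum 130
  x=23 (Southcross, w=6) cum 136
⇒ x* = 15
y-coordinate, sorted with cumulative weight:
  y=0 (Northgate, w=15) cum 15
  y=12 (Southcross, w=6) cum 21
  y=15 (Westmoor, w=20) cum 41
  y=16 (Midtown, w=50) cum 91  ← median
  y=25 (Eastvale, w=45) cum 136
⇒ y* = 16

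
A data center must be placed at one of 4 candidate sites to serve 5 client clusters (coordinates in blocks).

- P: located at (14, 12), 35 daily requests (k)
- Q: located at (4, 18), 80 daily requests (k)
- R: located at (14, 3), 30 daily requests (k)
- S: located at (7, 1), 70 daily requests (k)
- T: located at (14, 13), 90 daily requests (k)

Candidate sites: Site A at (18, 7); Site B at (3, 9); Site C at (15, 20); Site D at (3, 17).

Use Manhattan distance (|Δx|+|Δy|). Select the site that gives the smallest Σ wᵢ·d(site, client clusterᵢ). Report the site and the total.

Site B, total 3990 blocks

Total weighted distance at each candidate:
  Site A (18, 7): total = 4645
  Site B (3, 9): total = 3990
  Site C (15, 20): total = 4505
  Site D (3, 17): total = 4220
Minimum is at Site B with total 3990 blocks.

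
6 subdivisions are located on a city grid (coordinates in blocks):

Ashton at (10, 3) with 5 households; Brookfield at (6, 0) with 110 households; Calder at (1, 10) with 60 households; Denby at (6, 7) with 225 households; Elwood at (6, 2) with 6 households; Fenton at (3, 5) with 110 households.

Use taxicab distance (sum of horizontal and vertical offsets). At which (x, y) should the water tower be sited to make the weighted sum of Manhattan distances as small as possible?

Manhattan distance separates: Σwᵢ(|x−xᵢ|+|y−yᵢ|) = Σwᵢ|x−xᵢ| + Σwᵢ|y−yᵢ|, so x and y are optimised independently as 1-D weighted medians.
Total weight W = 516; half = 258.
x-coordinate, sorted with cumulative weight:
  x=1 (Calder, w=60) cum 60
  x=3 (Fenton, w=110) cum 170
  x=6 (Brookfield, w=110) cum 280  ← median
  x=6 (Denby, w=225) cum 505
  x=6 (Elwood, w=6) cum 511
  x=10 (Ashton, w=5) cum 516
⇒ x* = 6
y-coordinate, sorted with cumulative weight:
  y=0 (Brookfield, w=110) cum 110
  y=2 (Elwood, w=6) cum 116
  y=3 (Ashton, w=5) cum 121
  y=5 (Fenton, w=110) cum 231
  y=7 (Denby, w=225) cum 456  ← median
  y=10 (Calder, w=60) cum 516
⇒ y* = 7

(6, 7)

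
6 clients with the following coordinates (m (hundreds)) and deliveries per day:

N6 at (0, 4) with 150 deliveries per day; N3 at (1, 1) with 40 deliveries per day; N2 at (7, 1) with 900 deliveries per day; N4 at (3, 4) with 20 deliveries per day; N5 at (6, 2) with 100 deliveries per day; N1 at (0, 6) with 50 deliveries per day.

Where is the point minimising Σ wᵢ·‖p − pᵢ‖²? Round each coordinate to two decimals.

The minimiser of Σwᵢ‖p−pᵢ‖² is the weighted centroid p* = (Σwᵢpᵢ)/(Σwᵢ).
Σwᵢ = 1260.
Σwᵢxᵢ = 150·0 + 40·1 + 900·7 + 20·3 + 100·6 + 50·0 = 7000.
Σwᵢyᵢ = 150·4 + 40·1 + 900·1 + 20·4 + 100·2 + 50·6 = 2120.
x* = 7000/1260 = 5.56, y* = 2120/1260 = 1.68.

(5.56, 1.68)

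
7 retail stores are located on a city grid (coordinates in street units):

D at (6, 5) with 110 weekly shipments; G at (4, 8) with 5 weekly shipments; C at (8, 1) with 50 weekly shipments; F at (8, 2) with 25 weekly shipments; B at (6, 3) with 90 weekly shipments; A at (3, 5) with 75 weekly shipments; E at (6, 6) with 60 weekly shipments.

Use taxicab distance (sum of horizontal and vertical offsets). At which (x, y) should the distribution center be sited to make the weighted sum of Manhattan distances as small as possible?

(6, 5)

Manhattan distance separates: Σwᵢ(|x−xᵢ|+|y−yᵢ|) = Σwᵢ|x−xᵢ| + Σwᵢ|y−yᵢ|, so x and y are optimised independently as 1-D weighted medians.
Total weight W = 415; half = 207.5.
x-coordinate, sorted with cumulative weight:
  x=3 (A, w=75) cum 75
  x=4 (G, w=5) cum 80
  x=6 (D, w=110) cum 190
  x=6 (B, w=90) cum 280  ← median
  x=6 (E, w=60) cum 340
  x=8 (C, w=50) cum 390
  x=8 (F, w=25) cum 415
⇒ x* = 6
y-coordinate, sorted with cumulative weight:
  y=1 (C, w=50) cum 50
  y=2 (F, w=25) cum 75
  y=3 (B, w=90) cum 165
  y=5 (D, w=110) cum 275  ← median
  y=5 (A, w=75) cum 350
  y=6 (E, w=60) cum 410
  y=8 (G, w=5) cum 415
⇒ y* = 5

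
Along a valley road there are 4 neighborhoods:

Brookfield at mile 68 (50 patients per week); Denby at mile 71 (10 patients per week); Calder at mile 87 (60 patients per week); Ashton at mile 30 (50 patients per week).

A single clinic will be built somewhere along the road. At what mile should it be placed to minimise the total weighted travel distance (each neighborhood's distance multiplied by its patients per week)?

x = 68

For a sum of weighted absolute distances on a line, the optimum is the weighted median (not the mean). Total weight W = 170; half-weight = 85.
Sort by position and accumulate weight:
  mile 30 (Ashton, w=50) → cum 50
  mile 68 (Brookfield, w=50) → cum 100  ≥ 85 → median here
  mile 71 (Denby, w=10) → cum 110
  mile 87 (Calder, w=60) → cum 170
Optimal location: mile 68.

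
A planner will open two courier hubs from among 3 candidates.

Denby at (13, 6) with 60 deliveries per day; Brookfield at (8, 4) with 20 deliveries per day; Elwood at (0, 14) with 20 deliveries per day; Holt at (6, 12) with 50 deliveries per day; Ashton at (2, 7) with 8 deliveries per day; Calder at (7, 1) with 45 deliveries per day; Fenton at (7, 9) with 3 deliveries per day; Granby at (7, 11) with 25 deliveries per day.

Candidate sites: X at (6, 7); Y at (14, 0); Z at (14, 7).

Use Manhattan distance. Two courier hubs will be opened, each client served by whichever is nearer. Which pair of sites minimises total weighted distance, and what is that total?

Evaluate every pair (each demand assigned to the nearer of the two):
  {X, Z}: total = 1211
  {X, Y}: total = 1511
  {Y, Z}: total = 2128
Best pair: {X, Z} with total 1211.

{X, Z}, total 1211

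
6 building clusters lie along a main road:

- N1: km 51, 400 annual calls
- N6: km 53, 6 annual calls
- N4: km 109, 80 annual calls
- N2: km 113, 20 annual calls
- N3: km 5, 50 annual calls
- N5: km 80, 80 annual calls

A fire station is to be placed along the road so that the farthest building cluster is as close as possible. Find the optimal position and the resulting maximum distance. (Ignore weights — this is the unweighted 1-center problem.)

The 1-center on a line is the midpoint of the two extreme points: leftmost at 5, rightmost at 113.
Optimal location = (5 + 113)/2 = 59; maximum distance = (113 − 5)/2 = 54.

location 59, max distance 54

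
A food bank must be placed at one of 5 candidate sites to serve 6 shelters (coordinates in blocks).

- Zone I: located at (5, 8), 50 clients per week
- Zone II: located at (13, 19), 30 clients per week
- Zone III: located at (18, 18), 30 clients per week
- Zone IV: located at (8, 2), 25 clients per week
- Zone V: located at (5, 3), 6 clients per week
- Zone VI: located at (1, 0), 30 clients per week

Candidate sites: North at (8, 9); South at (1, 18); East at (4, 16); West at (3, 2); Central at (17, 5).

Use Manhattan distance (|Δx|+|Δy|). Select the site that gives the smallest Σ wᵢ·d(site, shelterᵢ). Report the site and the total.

Total weighted distance at each candidate:
  North (8, 9): total = 1929
  South (1, 18): total = 2829
  East (4, 16): total = 2394
  West (3, 2): total = 2403
  Central (17, 5): total = 2724
Minimum is at North with total 1929 blocks.

North, total 1929 blocks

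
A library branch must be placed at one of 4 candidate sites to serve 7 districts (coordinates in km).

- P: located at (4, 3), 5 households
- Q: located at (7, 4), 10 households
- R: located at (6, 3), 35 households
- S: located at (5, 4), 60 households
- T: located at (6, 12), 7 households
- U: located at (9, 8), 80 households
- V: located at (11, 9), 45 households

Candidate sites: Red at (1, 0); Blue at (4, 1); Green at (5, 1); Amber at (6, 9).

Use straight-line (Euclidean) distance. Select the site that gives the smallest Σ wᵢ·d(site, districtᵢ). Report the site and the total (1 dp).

Total weighted distance at each candidate:
  Red (1, 0): total = 2238.3
  Blue (4, 1): total = 1586.0
  Green (5, 1): total = 1477.8
  Amber (6, 9): total = 1097.5
Minimum is at Amber with total 1097.5 km.

Amber, total 1097.5 km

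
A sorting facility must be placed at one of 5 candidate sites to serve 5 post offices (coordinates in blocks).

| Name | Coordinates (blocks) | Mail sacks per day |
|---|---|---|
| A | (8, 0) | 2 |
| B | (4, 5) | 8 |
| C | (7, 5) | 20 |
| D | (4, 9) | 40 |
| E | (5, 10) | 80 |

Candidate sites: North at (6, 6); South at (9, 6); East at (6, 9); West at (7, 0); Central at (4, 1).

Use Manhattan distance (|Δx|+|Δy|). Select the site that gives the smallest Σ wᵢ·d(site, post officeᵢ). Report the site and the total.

East, total 410 blocks

Total weighted distance at each candidate:
  North (6, 6): total = 680
  South (9, 6): total = 1082
  East (6, 9): total = 410
  West (7, 0): total = 1606
  Central (4, 1): total = 1302
Minimum is at East with total 410 blocks.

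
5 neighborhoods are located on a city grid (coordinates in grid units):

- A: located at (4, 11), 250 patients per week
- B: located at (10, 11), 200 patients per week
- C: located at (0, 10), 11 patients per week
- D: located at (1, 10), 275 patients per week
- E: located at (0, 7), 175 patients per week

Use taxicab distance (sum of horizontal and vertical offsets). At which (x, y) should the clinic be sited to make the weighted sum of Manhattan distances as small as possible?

(1, 10)

Manhattan distance separates: Σwᵢ(|x−xᵢ|+|y−yᵢ|) = Σwᵢ|x−xᵢ| + Σwᵢ|y−yᵢ|, so x and y are optimised independently as 1-D weighted medians.
Total weight W = 911; half = 455.5.
x-coordinate, sorted with cumulative weight:
  x=0 (C, w=11) cum 11
  x=0 (E, w=175) cum 186
  x=1 (D, w=275) cum 461  ← median
  x=4 (A, w=250) cum 711
  x=10 (B, w=200) cum 911
⇒ x* = 1
y-coordinate, sorted with cumulative weight:
  y=7 (E, w=175) cum 175
  y=10 (C, w=11) cum 186
  y=10 (D, w=275) cum 461  ← median
  y=11 (A, w=250) cum 711
  y=11 (B, w=200) cum 911
⇒ y* = 10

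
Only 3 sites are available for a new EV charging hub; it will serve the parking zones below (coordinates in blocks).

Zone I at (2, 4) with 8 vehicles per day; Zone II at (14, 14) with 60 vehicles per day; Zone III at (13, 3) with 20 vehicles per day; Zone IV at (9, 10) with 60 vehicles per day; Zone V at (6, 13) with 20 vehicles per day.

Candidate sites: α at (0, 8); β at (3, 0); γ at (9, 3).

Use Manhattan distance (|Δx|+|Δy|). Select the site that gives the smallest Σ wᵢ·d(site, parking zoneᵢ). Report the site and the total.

Total weighted distance at each candidate:
  α (0, 8): total = 2488
  β (3, 0): total = 3080
  γ (9, 3): total = 1784
Minimum is at γ with total 1784 blocks.

γ, total 1784 blocks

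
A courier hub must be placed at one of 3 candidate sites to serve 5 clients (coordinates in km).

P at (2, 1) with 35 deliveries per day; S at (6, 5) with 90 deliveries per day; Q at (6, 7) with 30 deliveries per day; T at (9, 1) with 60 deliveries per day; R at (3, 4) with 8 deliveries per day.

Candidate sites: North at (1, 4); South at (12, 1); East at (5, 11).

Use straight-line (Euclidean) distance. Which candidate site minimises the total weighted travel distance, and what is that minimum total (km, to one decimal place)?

North, total 1273.2 km

Total weighted distance at each candidate:
  North (1, 4): total = 1273.2
  South (12, 1): total = 1509.5
  East (5, 11): total = 1741.0
Minimum is at North with total 1273.2 km.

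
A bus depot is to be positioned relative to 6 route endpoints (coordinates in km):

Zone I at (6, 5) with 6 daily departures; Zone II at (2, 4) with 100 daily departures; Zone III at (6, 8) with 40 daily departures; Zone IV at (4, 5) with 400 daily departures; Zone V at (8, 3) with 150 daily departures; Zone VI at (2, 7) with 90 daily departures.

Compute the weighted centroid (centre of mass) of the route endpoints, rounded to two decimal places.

(4.40, 4.87)

The minimiser of Σwᵢ‖p−pᵢ‖² is the weighted centroid p* = (Σwᵢpᵢ)/(Σwᵢ).
Σwᵢ = 786.
Σwᵢxᵢ = 6·6 + 100·2 + 40·6 + 400·4 + 150·8 + 90·2 = 3456.
Σwᵢyᵢ = 6·5 + 100·4 + 40·8 + 400·5 + 150·3 + 90·7 = 3830.
x* = 3456/786 = 4.40, y* = 3830/786 = 4.87.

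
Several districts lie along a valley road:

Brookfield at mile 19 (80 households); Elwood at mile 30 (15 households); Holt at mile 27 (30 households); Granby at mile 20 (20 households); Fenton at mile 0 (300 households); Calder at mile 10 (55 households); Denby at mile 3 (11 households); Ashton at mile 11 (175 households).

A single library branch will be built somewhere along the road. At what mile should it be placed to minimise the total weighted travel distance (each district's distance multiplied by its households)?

x = 10

For a sum of weighted absolute distances on a line, the optimum is the weighted median (not the mean). Total weight W = 686; half-weight = 343.
Sort by position and accumulate weight:
  mile 0 (Fenton, w=300) → cum 300
  mile 3 (Denby, w=11) → cum 311
  mile 10 (Calder, w=55) → cum 366  ≥ 343 → median here
  mile 11 (Ashton, w=175) → cum 541
  mile 19 (Brookfield, w=80) → cum 621
  mile 20 (Granby, w=20) → cum 641
  mile 27 (Holt, w=30) → cum 671
  mile 30 (Elwood, w=15) → cum 686
Optimal location: mile 10.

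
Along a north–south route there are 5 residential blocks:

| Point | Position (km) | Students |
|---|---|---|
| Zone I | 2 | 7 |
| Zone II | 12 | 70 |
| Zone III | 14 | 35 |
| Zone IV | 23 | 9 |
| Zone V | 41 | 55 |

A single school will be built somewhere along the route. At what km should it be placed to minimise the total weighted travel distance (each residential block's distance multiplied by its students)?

x = 14

For a sum of weighted absolute distances on a line, the optimum is the weighted median (not the mean). Total weight W = 176; half-weight = 88.
Sort by position and accumulate weight:
  km 2 (Zone I, w=7) → cum 7
  km 12 (Zone II, w=70) → cum 77
  km 14 (Zone III, w=35) → cum 112  ≥ 88 → median here
  km 23 (Zone IV, w=9) → cum 121
  km 41 (Zone V, w=55) → cum 176
Optimal location: km 14.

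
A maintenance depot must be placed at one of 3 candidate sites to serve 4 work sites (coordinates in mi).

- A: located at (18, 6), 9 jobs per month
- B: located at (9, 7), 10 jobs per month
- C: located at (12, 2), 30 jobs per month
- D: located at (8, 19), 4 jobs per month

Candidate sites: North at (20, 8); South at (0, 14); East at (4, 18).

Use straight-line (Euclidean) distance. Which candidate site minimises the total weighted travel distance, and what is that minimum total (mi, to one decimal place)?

Total weighted distance at each candidate:
  North (20, 8): total = 501.0
  South (0, 14): total = 838.1
  East (4, 18): total = 839.9
Minimum is at North with total 501.0 mi.

North, total 501.0 mi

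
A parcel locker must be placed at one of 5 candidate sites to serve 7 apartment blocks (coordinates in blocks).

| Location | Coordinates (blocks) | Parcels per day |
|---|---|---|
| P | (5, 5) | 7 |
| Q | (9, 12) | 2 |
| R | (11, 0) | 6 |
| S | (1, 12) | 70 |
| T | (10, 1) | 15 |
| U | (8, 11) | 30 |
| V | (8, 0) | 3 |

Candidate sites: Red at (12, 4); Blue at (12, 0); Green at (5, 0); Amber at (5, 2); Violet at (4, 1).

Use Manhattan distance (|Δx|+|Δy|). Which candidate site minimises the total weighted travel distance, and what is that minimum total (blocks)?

Total weighted distance at each candidate:
  Red (12, 4): total = 1867
  Blue (12, 0): total = 2237
  Green (5, 0): total = 1742
  Amber (5, 2): total = 1542
  Violet (4, 1): total = 1620
Minimum is at Amber with total 1542 blocks.

Amber, total 1542 blocks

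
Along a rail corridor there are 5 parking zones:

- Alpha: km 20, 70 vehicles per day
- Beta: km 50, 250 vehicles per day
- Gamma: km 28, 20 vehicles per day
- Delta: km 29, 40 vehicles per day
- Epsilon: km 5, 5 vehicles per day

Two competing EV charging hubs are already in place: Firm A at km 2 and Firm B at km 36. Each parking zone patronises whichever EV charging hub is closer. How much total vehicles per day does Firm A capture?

The indifferent point is the midpoint (2+36)/2 = 19; parking zones left of it (closer to Firm A at 2) go to Firm A, those right go to Firm B.
  Epsilon at 5 (w=5) → Firm A
  Alpha at 20 (w=70) → Firm B
  Gamma at 28 (w=20) → Firm B
  Delta at 29 (w=40) → Firm B
  Beta at 50 (w=250) → Firm B
Firm A captures 5; Firm B captures 380.

5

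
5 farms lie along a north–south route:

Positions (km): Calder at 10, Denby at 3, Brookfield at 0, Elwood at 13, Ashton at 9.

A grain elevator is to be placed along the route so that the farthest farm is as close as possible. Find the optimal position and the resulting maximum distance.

location 6.5, max distance 6.5

The 1-center on a line is the midpoint of the two extreme points: leftmost at 0, rightmost at 13.
Optimal location = (0 + 13)/2 = 6.5; maximum distance = (13 − 0)/2 = 6.5.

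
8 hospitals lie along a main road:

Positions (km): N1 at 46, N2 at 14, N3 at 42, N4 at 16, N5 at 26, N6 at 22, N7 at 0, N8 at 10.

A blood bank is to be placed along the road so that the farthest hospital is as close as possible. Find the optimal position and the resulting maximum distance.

location 23, max distance 23

The 1-center on a line is the midpoint of the two extreme points: leftmost at 0, rightmost at 46.
Optimal location = (0 + 46)/2 = 23; maximum distance = (46 − 0)/2 = 23.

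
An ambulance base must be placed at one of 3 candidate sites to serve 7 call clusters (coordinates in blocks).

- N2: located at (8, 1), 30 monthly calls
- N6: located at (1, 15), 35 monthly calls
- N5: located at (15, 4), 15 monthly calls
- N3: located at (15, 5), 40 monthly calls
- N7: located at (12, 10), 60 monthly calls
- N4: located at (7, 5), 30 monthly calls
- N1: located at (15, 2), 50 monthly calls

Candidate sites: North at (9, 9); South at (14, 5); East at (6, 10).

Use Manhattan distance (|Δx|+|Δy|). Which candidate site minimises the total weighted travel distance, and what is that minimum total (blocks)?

Total weighted distance at each candidate:
  North (9, 9): total = 2395
  South (14, 5): total = 2005
  East (6, 10): total = 2855
Minimum is at South with total 2005 blocks.

South, total 2005 blocks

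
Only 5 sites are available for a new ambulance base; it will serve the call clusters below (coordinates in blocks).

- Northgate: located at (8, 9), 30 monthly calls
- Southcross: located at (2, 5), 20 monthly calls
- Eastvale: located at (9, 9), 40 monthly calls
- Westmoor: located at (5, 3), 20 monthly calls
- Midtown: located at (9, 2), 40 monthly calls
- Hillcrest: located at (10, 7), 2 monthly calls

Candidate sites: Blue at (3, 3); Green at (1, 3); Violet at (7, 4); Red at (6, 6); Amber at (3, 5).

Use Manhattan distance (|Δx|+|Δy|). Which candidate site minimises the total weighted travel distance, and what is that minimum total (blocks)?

Total weighted distance at each candidate:
  Blue (3, 3): total = 1212
  Green (1, 3): total = 1476
  Violet (7, 4): total = 812
  Red (6, 6): total = 860
  Amber (3, 5): total = 1148
Minimum is at Violet with total 812 blocks.

Violet, total 812 blocks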